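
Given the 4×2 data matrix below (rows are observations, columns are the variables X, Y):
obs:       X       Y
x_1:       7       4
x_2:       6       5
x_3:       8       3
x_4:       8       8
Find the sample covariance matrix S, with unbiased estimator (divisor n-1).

Step 1 — column means:
  mean(X) = (7 + 6 + 8 + 8) / 4 = 29/4 = 7.25
  mean(Y) = (4 + 5 + 3 + 8) / 4 = 20/4 = 5

Step 2 — sample covariance S[i,j] = (1/(n-1)) · Σ_k (x_{k,i} - mean_i) · (x_{k,j} - mean_j), with n-1 = 3.
  S[X,X] = ((-0.25)·(-0.25) + (-1.25)·(-1.25) + (0.75)·(0.75) + (0.75)·(0.75)) / 3 = 2.75/3 = 0.9167
  S[X,Y] = ((-0.25)·(-1) + (-1.25)·(0) + (0.75)·(-2) + (0.75)·(3)) / 3 = 1/3 = 0.3333
  S[Y,Y] = ((-1)·(-1) + (0)·(0) + (-2)·(-2) + (3)·(3)) / 3 = 14/3 = 4.6667

S is symmetric (S[j,i] = S[i,j]). Assembling:

S = [[0.9167, 0.3333],
 [0.3333, 4.6667]]


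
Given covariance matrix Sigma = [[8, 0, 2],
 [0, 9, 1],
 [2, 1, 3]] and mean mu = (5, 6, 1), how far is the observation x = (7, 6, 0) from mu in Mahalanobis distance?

Step 1 — centre the observation: (x - mu) = (2, 0, -1).

Step 2 — invert Sigma (cofactor / det for 3×3, or solve directly):
  Sigma^{-1} = [[0.1512, 0.0116, -0.1047],
 [0.0116, 0.1163, -0.0465],
 [-0.1047, -0.0465, 0.4186]].

Step 3 — form the quadratic (x - mu)^T · Sigma^{-1} · (x - mu):
  Sigma^{-1} · (x - mu) = (0.407, 0.0698, -0.6279).
  (x - mu)^T · [Sigma^{-1} · (x - mu)] = (2)·(0.407) + (0)·(0.0698) + (-1)·(-0.6279) = 1.4419.

Step 4 — take square root: d = √(1.4419) ≈ 1.2008.

d(x, mu) = √(1.4419) ≈ 1.2008


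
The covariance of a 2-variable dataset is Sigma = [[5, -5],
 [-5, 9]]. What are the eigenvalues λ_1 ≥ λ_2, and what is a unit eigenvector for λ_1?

Step 1 — characteristic polynomial of 2×2 Sigma:
  det(Sigma - λI) = λ² - trace · λ + det = 0.
  trace = 5 + 9 = 14, det = 5·9 - (-5)² = 20.
Step 2 — discriminant:
  Δ = trace² - 4·det = 196 - 80 = 116.
Step 3 — eigenvalues:
  λ = (trace ± √Δ)/2 = (14 ± 10.7703)/2,
  λ_1 = 12.3852,  λ_2 = 1.6148.

Step 4 — unit eigenvector for λ_1: solve (Sigma - λ_1 I)v = 0. First row:
  (5 - 12.3852)·v_x + (-5)·v_y = 0, i.e. (-7.3852)·v_x + (-5)·v_y = 0,
  so v ∝ (b, λ_1 - a) = (-5, 7.3852); multiply by -1 so the first entry is positive: u = (5, -7.3852).
  ||u|| = √((5)² + (-7.3852)²) = √(79.5407) ≈ 8.9186,
  v_1 = u/||u|| ≈ (0.5606, -0.8281) (||v_1|| = 1).

λ_1 = 12.3852,  λ_2 = 1.6148;  v_1 ≈ (0.5606, -0.8281)


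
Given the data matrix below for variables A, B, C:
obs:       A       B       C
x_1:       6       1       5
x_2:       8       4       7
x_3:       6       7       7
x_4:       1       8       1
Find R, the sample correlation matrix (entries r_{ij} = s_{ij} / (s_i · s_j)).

Step 1 — column means:
  mean(A) = (6 + 8 + 6 + 1) / 4 = 21/4 = 5.25
  mean(B) = (1 + 4 + 7 + 8) / 4 = 20/4 = 5
  mean(C) = (5 + 7 + 7 + 1) / 4 = 20/4 = 5

Step 2 — sample variances and covariances s[i,j] = (1/(n-1)) · Σ_k (x_{k,i} - mean_i) · (x_{k,j} - mean_j), with n-1 = 3:
  s[A,A] = ((0.75)·(0.75) + (2.75)·(2.75) + (0.75)·(0.75) + (-4.25)·(-4.25)) / 3 = 26.75/3 = 8.9167
  s[A,B] = ((0.75)·(-4) + (2.75)·(-1) + (0.75)·(2) + (-4.25)·(3)) / 3 = -17/3 = -5.6667
  s[A,C] = ((0.75)·(0) + (2.75)·(2) + (0.75)·(2) + (-4.25)·(-4)) / 3 = 24/3 = 8
  s[B,B] = ((-4)·(-4) + (-1)·(-1) + (2)·(2) + (3)·(3)) / 3 = 30/3 = 10
  s[B,C] = ((-4)·(0) + (-1)·(2) + (2)·(2) + (3)·(-4)) / 3 = -10/3 = -3.3333
  s[C,C] = ((0)·(0) + (2)·(2) + (2)·(2) + (-4)·(-4)) / 3 = 24/3 = 8
  Sample standard deviations s_i = √(s[i,i]):
  s(A) = √(8.9167) = 2.9861
  s(B) = √(10) = 3.1623
  s(C) = √(8) = 2.8284

Step 3 — r_{ij} = s_{ij} / (s_i · s_j):
  r[A,A] = 1 (diagonal).
  r[A,B] = -5.6667 / (2.9861 · 3.1623) = -5.6667 / 9.4428 = -0.6001
  r[A,C] = 8 / (2.9861 · 2.8284) = 8 / 8.4459 = 0.9472
  r[B,B] = 1 (diagonal).
  r[B,C] = -3.3333 / (3.1623 · 2.8284) = -3.3333 / 8.9443 = -0.3727
  r[C,C] = 1 (diagonal).

R is symmetric with unit diagonal. Assembling:

R = [[1, -0.6001, 0.9472],
 [-0.6001, 1, -0.3727],
 [0.9472, -0.3727, 1]]


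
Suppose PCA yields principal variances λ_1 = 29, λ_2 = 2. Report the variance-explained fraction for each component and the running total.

Step 1 — total variance = trace(Sigma) = Σ λ_i = 29 + 2 = 31.

Step 2 — fraction explained by component i = λ_i / Σ λ:
  PC1: 29/31 = 0.9355
  PC2: 2/31 = 0.0645

Step 3 — cumulative fraction after k components = (λ_1 + ... + λ_k) / Σ λ:
  k = 1: 29/31 = 0.9355
  k = 2: (29 + 2)/31 = 31/31 = 1

Summary (fraction, with percent):

explained: PC1 0.9355 (93.55%), PC2 0.0645 (6.45%);  cumulative: 0.9355, 1


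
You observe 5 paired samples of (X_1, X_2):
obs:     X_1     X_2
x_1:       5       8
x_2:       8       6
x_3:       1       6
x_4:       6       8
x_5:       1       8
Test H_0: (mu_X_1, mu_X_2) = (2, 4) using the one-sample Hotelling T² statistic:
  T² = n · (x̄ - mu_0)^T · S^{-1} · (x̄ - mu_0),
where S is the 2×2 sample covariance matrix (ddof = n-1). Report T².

Step 1 — sample mean vector:
  mean(X_1) = (5 + 8 + 1 + 6 + 1) / 5 = 21/5 = 4.2
  mean(X_2) = (8 + 6 + 6 + 8 + 8) / 5 = 36/5 = 7.2
  x̄ = (4.2, 7.2),  deviation x̄ - mu_0 = (4.2, 7.2) - (2, 4) = (2.2, 3.2).

Step 2 — sample covariance matrix, S[i,j] = (1/(n-1)) · Σ_k (x_{k,i} - mean_i) · (x_{k,j} - mean_j), divisor n-1 = 4:
  S[X_1,X_1] = ((0.8)·(0.8) + (3.8)·(3.8) + (-3.2)·(-3.2) + (1.8)·(1.8) + (-3.2)·(-3.2)) / 4 = 38.8/4 = 9.7
  S[X_1,X_2] = ((0.8)·(0.8) + (3.8)·(-1.2) + (-3.2)·(-1.2) + (1.8)·(0.8) + (-3.2)·(0.8)) / 4 = -1.2/4 = -0.3
  S[X_2,X_2] = ((0.8)·(0.8) + (-1.2)·(-1.2) + (-1.2)·(-1.2) + (0.8)·(0.8) + (0.8)·(0.8)) / 4 = 4.8/4 = 1.2
  S = [[9.7, -0.3],
 [-0.3, 1.2]].

Step 3 — invert S. det(S) = 9.7·1.2 - (-0.3)² = 11.55.
  S^{-1} = (1/det) · [[d, -b], [-b, a]] = [[0.1039, 0.026],
 [0.026, 0.8398]].

Step 4 — quadratic form (x̄ - mu_0)^T · S^{-1} · (x̄ - mu_0):
  S^{-1} · (x̄ - mu_0) = (0.3117, 2.7446),
  (x̄ - mu_0)^T · [...] = (2.2)·(0.3117) + (3.2)·(2.7446) = 9.4684.

Step 5 — scale by n: T² = 5 · 9.4684 = 47.342.

T² ≈ 47.342


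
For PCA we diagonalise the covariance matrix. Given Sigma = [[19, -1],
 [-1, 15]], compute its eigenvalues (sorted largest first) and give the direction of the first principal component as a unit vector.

Step 1 — characteristic polynomial of 2×2 Sigma:
  det(Sigma - λI) = λ² - trace · λ + det = 0.
  trace = 19 + 15 = 34, det = 19·15 - (-1)² = 284.
Step 2 — discriminant:
  Δ = trace² - 4·det = 1156 - 1136 = 20.
Step 3 — eigenvalues:
  λ = (trace ± √Δ)/2 = (34 ± 4.4721)/2,
  λ_1 = 19.2361,  λ_2 = 14.7639.

Step 4 — unit eigenvector for λ_1: solve (Sigma - λ_1 I)v = 0. First row:
  (19 - 19.2361)·v_x + (-1)·v_y = 0, i.e. (-0.2361)·v_x + (-1)·v_y = 0,
  so v ∝ (b, λ_1 - a) = (-1, 0.2361); multiply by -1 so the first entry is positive: u = (1, -0.2361).
  ||u|| = √((1)² + (-0.2361)²) = √(1.0557) ≈ 1.0275,
  v_1 = u/||u|| ≈ (0.9732, -0.2298) (||v_1|| = 1).

λ_1 = 19.2361,  λ_2 = 14.7639;  v_1 ≈ (0.9732, -0.2298)


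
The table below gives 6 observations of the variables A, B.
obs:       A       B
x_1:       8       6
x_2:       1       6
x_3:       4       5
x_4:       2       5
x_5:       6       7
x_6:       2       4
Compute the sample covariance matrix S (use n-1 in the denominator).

Step 1 — column means:
  mean(A) = (8 + 1 + 4 + 2 + 6 + 2) / 6 = 23/6 = 3.8333
  mean(B) = (6 + 6 + 5 + 5 + 7 + 4) / 6 = 33/6 = 5.5

Step 2 — sample covariance S[i,j] = (1/(n-1)) · Σ_k (x_{k,i} - mean_i) · (x_{k,j} - mean_j), with n-1 = 5.
  S[A,A] = ((4.1667)·(4.1667) + (-2.8333)·(-2.8333) + (0.1667)·(0.1667) + (-1.8333)·(-1.8333) + (2.1667)·(2.1667) + (-1.8333)·(-1.8333)) / 5 = 36.8333/5 = 7.3667
  S[A,B] = ((4.1667)·(0.5) + (-2.8333)·(0.5) + (0.1667)·(-0.5) + (-1.8333)·(-0.5) + (2.1667)·(1.5) + (-1.8333)·(-1.5)) / 5 = 7.5/5 = 1.5
  S[B,B] = ((0.5)·(0.5) + (0.5)·(0.5) + (-0.5)·(-0.5) + (-0.5)·(-0.5) + (1.5)·(1.5) + (-1.5)·(-1.5)) / 5 = 5.5/5 = 1.1

S is symmetric (S[j,i] = S[i,j]). Assembling:

S = [[7.3667, 1.5],
 [1.5, 1.1]]


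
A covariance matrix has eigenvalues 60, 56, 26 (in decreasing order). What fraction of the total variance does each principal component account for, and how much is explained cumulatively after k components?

Step 1 — total variance = trace(Sigma) = Σ λ_i = 60 + 56 + 26 = 142.

Step 2 — fraction explained by component i = λ_i / Σ λ:
  PC1: 60/142 = 0.4225
  PC2: 56/142 = 0.3944
  PC3: 26/142 = 0.1831

Step 3 — cumulative fraction after k components = (λ_1 + ... + λ_k) / Σ λ:
  k = 1: 60/142 = 0.4225
  k = 2: (60 + 56)/142 = 116/142 = 0.8169
  k = 3: (60 + 56 + 26)/142 = 142/142 = 1

Summary (fraction, with percent):

explained: PC1 0.4225 (42.25%), PC2 0.3944 (39.44%), PC3 0.1831 (18.31%);  cumulative: 0.4225, 0.8169, 1


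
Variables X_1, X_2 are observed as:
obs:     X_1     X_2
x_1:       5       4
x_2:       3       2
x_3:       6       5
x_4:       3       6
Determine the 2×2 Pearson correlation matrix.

Step 1 — column means:
  mean(X_1) = (5 + 3 + 6 + 3) / 4 = 17/4 = 4.25
  mean(X_2) = (4 + 2 + 5 + 6) / 4 = 17/4 = 4.25

Step 2 — sample variances and covariances s[i,j] = (1/(n-1)) · Σ_k (x_{k,i} - mean_i) · (x_{k,j} - mean_j), with n-1 = 3:
  s[X_1,X_1] = ((0.75)·(0.75) + (-1.25)·(-1.25) + (1.75)·(1.75) + (-1.25)·(-1.25)) / 3 = 6.75/3 = 2.25
  s[X_1,X_2] = ((0.75)·(-0.25) + (-1.25)·(-2.25) + (1.75)·(0.75) + (-1.25)·(1.75)) / 3 = 1.75/3 = 0.5833
  s[X_2,X_2] = ((-0.25)·(-0.25) + (-2.25)·(-2.25) + (0.75)·(0.75) + (1.75)·(1.75)) / 3 = 8.75/3 = 2.9167
  Sample standard deviations s_i = √(s[i,i]):
  s(X_1) = √(2.25) = 1.5
  s(X_2) = √(2.9167) = 1.7078

Step 3 — r_{ij} = s_{ij} / (s_i · s_j):
  r[X_1,X_1] = 1 (diagonal).
  r[X_1,X_2] = 0.5833 / (1.5 · 1.7078) = 0.5833 / 2.5617 = 0.2277
  r[X_2,X_2] = 1 (diagonal).

R is symmetric with unit diagonal. Assembling:

R = [[1, 0.2277],
 [0.2277, 1]]


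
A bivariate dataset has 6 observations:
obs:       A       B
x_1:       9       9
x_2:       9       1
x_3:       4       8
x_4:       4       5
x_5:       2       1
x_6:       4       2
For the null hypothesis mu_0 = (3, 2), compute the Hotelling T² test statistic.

Step 1 — sample mean vector:
  mean(A) = (9 + 9 + 4 + 4 + 2 + 4) / 6 = 32/6 = 5.3333
  mean(B) = (9 + 1 + 8 + 5 + 1 + 2) / 6 = 26/6 = 4.3333
  x̄ = (5.3333, 4.3333),  deviation x̄ - mu_0 = (5.3333, 4.3333) - (3, 2) = (2.3333, 2.3333).

Step 2 — sample covariance matrix, S[i,j] = (1/(n-1)) · Σ_k (x_{k,i} - mean_i) · (x_{k,j} - mean_j), divisor n-1 = 5:
  S[A,A] = ((3.6667)·(3.6667) + (3.6667)·(3.6667) + (-1.3333)·(-1.3333) + (-1.3333)·(-1.3333) + (-3.3333)·(-3.3333) + (-1.3333)·(-1.3333)) / 5 = 43.3333/5 = 8.6667
  S[A,B] = ((3.6667)·(4.6667) + (3.6667)·(-3.3333) + (-1.3333)·(3.6667) + (-1.3333)·(0.6667) + (-3.3333)·(-3.3333) + (-1.3333)·(-2.3333)) / 5 = 13.3333/5 = 2.6667
  S[B,B] = ((4.6667)·(4.6667) + (-3.3333)·(-3.3333) + (3.6667)·(3.6667) + (0.6667)·(0.6667) + (-3.3333)·(-3.3333) + (-2.3333)·(-2.3333)) / 5 = 63.3333/5 = 12.6667
  S = [[8.6667, 2.6667],
 [2.6667, 12.6667]].

Step 3 — invert S. det(S) = 8.6667·12.6667 - (2.6667)² = 102.6667.
  S^{-1} = (1/det) · [[d, -b], [-b, a]] = [[0.1234, -0.026],
 [-0.026, 0.0844]].

Step 4 — quadratic form (x̄ - mu_0)^T · S^{-1} · (x̄ - mu_0):
  S^{-1} · (x̄ - mu_0) = (0.2273, 0.1364),
  (x̄ - mu_0)^T · [...] = (2.3333)·(0.2273) + (2.3333)·(0.1364) = 0.8485.

Step 5 — scale by n: T² = 6 · 0.8485 = 5.0909.

T² ≈ 5.0909


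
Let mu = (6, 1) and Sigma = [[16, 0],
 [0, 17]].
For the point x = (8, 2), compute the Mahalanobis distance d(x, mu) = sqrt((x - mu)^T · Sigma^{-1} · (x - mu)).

Step 1 — centre the observation: (x - mu) = (2, 1).

Step 2 — invert Sigma. det(Sigma) = 16·17 - (0)² = 272.
  Sigma^{-1} = (1/det) · [[d, -b], [-b, a]] = [[0.0625, 0],
 [0, 0.0588]].

Step 3 — form the quadratic (x - mu)^T · Sigma^{-1} · (x - mu):
  Sigma^{-1} · (x - mu) = (0.125, 0.0588).
  (x - mu)^T · [Sigma^{-1} · (x - mu)] = (2)·(0.125) + (1)·(0.0588) = 0.3088.

Step 4 — take square root: d = √(0.3088) ≈ 0.5557.

d(x, mu) = √(0.3088) ≈ 0.5557


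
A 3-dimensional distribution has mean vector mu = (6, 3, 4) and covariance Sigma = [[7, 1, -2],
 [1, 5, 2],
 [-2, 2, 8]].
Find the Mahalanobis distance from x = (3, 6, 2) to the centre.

Step 1 — centre the observation: (x - mu) = (-3, 3, -2).

Step 2 — invert Sigma (cofactor / det for 3×3, or solve directly):
  Sigma^{-1} = [[0.1667, -0.0556, 0.0556],
 [-0.0556, 0.2407, -0.0741],
 [0.0556, -0.0741, 0.1574]].

Step 3 — form the quadratic (x - mu)^T · Sigma^{-1} · (x - mu):
  Sigma^{-1} · (x - mu) = (-0.7778, 1.037, -0.7037).
  (x - mu)^T · [Sigma^{-1} · (x - mu)] = (-3)·(-0.7778) + (3)·(1.037) + (-2)·(-0.7037) = 6.8519.

Step 4 — take square root: d = √(6.8519) ≈ 2.6176.

d(x, mu) = √(6.8519) ≈ 2.6176


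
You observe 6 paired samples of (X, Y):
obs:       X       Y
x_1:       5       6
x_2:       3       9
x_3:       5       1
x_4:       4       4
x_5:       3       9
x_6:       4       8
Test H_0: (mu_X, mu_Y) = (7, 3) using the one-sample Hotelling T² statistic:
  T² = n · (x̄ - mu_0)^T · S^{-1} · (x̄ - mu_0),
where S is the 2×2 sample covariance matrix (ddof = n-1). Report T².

Step 1 — sample mean vector:
  mean(X) = (5 + 3 + 5 + 4 + 3 + 4) / 6 = 24/6 = 4
  mean(Y) = (6 + 9 + 1 + 4 + 9 + 8) / 6 = 37/6 = 6.1667
  x̄ = (4, 6.1667),  deviation x̄ - mu_0 = (4, 6.1667) - (7, 3) = (-3, 3.1667).

Step 2 — sample covariance matrix, S[i,j] = (1/(n-1)) · Σ_k (x_{k,i} - mean_i) · (x_{k,j} - mean_j), divisor n-1 = 5:
  S[X,X] = ((1)·(1) + (-1)·(-1) + (1)·(1) + (0)·(0) + (-1)·(-1) + (0)·(0)) / 5 = 4/5 = 0.8
  S[X,Y] = ((1)·(-0.1667) + (-1)·(2.8333) + (1)·(-5.1667) + (0)·(-2.1667) + (-1)·(2.8333) + (0)·(1.8333)) / 5 = -11/5 = -2.2
  S[Y,Y] = ((-0.1667)·(-0.1667) + (2.8333)·(2.8333) + (-5.1667)·(-5.1667) + (-2.1667)·(-2.1667) + (2.8333)·(2.8333) + (1.8333)·(1.8333)) / 5 = 50.8333/5 = 10.1667
  S = [[0.8, -2.2],
 [-2.2, 10.1667]].

Step 3 — invert S. det(S) = 0.8·10.1667 - (-2.2)² = 3.2933.
  S^{-1} = (1/det) · [[d, -b], [-b, a]] = [[3.087, 0.668],
 [0.668, 0.2429]].

Step 4 — quadratic form (x̄ - mu_0)^T · S^{-1} · (x̄ - mu_0):
  S^{-1} · (x̄ - mu_0) = (-7.1457, -1.2348),
  (x̄ - mu_0)^T · [...] = (-3)·(-7.1457) + (3.1667)·(-1.2348) = 17.527.

Step 5 — scale by n: T² = 6 · 17.527 = 105.1619.

T² ≈ 105.1619


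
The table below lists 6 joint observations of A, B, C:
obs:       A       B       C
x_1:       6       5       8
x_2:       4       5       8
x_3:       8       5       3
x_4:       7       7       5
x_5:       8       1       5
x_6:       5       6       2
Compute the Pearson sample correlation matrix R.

Step 1 — column means:
  mean(A) = (6 + 4 + 8 + 7 + 8 + 5) / 6 = 38/6 = 6.3333
  mean(B) = (5 + 5 + 5 + 7 + 1 + 6) / 6 = 29/6 = 4.8333
  mean(C) = (8 + 8 + 3 + 5 + 5 + 2) / 6 = 31/6 = 5.1667

Step 2 — sample variances and covariances s[i,j] = (1/(n-1)) · Σ_k (x_{k,i} - mean_i) · (x_{k,j} - mean_j), with n-1 = 5:
  s[A,A] = ((-0.3333)·(-0.3333) + (-2.3333)·(-2.3333) + (1.6667)·(1.6667) + (0.6667)·(0.6667) + (1.6667)·(1.6667) + (-1.3333)·(-1.3333)) / 5 = 13.3333/5 = 2.6667
  s[A,B] = ((-0.3333)·(0.1667) + (-2.3333)·(0.1667) + (1.6667)·(0.1667) + (0.6667)·(2.1667) + (1.6667)·(-3.8333) + (-1.3333)·(1.1667)) / 5 = -6.6667/5 = -1.3333
  s[A,C] = ((-0.3333)·(2.8333) + (-2.3333)·(2.8333) + (1.6667)·(-2.1667) + (0.6667)·(-0.1667) + (1.6667)·(-0.1667) + (-1.3333)·(-3.1667)) / 5 = -7.3333/5 = -1.4667
  s[B,B] = ((0.1667)·(0.1667) + (0.1667)·(0.1667) + (0.1667)·(0.1667) + (2.1667)·(2.1667) + (-3.8333)·(-3.8333) + (1.1667)·(1.1667)) / 5 = 20.8333/5 = 4.1667
  s[B,C] = ((0.1667)·(2.8333) + (0.1667)·(2.8333) + (0.1667)·(-2.1667) + (2.1667)·(-0.1667) + (-3.8333)·(-0.1667) + (1.1667)·(-3.1667)) / 5 = -2.8333/5 = -0.5667
  s[C,C] = ((2.8333)·(2.8333) + (2.8333)·(2.8333) + (-2.1667)·(-2.1667) + (-0.1667)·(-0.1667) + (-0.1667)·(-0.1667) + (-3.1667)·(-3.1667)) / 5 = 30.8333/5 = 6.1667
  Sample standard deviations s_i = √(s[i,i]):
  s(A) = √(2.6667) = 1.633
  s(B) = √(4.1667) = 2.0412
  s(C) = √(6.1667) = 2.4833

Step 3 — r_{ij} = s_{ij} / (s_i · s_j):
  r[A,A] = 1 (diagonal).
  r[A,B] = -1.3333 / (1.633 · 2.0412) = -1.3333 / 3.3333 = -0.4
  r[A,C] = -1.4667 / (1.633 · 2.4833) = -1.4667 / 4.0552 = -0.3617
  r[B,B] = 1 (diagonal).
  r[B,C] = -0.5667 / (2.0412 · 2.4833) = -0.5667 / 5.069 = -0.1118
  r[C,C] = 1 (diagonal).

R is symmetric with unit diagonal. Assembling:

R = [[1, -0.4, -0.3617],
 [-0.4, 1, -0.1118],
 [-0.3617, -0.1118, 1]]


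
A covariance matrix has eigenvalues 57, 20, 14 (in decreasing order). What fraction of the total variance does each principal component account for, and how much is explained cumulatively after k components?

Step 1 — total variance = trace(Sigma) = Σ λ_i = 57 + 20 + 14 = 91.

Step 2 — fraction explained by component i = λ_i / Σ λ:
  PC1: 57/91 = 0.6264
  PC2: 20/91 = 0.2198
  PC3: 14/91 = 0.1538

Step 3 — cumulative fraction after k components = (λ_1 + ... + λ_k) / Σ λ:
  k = 1: 57/91 = 0.6264
  k = 2: (57 + 20)/91 = 77/91 = 0.8462
  k = 3: (57 + 20 + 14)/91 = 91/91 = 1

Summary (fraction, with percent):

explained: PC1 0.6264 (62.64%), PC2 0.2198 (21.98%), PC3 0.1538 (15.38%);  cumulative: 0.6264, 0.8462, 1


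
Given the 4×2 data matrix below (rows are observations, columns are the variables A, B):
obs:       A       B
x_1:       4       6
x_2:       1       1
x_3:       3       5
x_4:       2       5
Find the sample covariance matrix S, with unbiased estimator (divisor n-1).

Step 1 — column means:
  mean(A) = (4 + 1 + 3 + 2) / 4 = 10/4 = 2.5
  mean(B) = (6 + 1 + 5 + 5) / 4 = 17/4 = 4.25

Step 2 — sample covariance S[i,j] = (1/(n-1)) · Σ_k (x_{k,i} - mean_i) · (x_{k,j} - mean_j), with n-1 = 3.
  S[A,A] = ((1.5)·(1.5) + (-1.5)·(-1.5) + (0.5)·(0.5) + (-0.5)·(-0.5)) / 3 = 5/3 = 1.6667
  S[A,B] = ((1.5)·(1.75) + (-1.5)·(-3.25) + (0.5)·(0.75) + (-0.5)·(0.75)) / 3 = 7.5/3 = 2.5
  S[B,B] = ((1.75)·(1.75) + (-3.25)·(-3.25) + (0.75)·(0.75) + (0.75)·(0.75)) / 3 = 14.75/3 = 4.9167

S is symmetric (S[j,i] = S[i,j]). Assembling:

S = [[1.6667, 2.5],
 [2.5, 4.9167]]


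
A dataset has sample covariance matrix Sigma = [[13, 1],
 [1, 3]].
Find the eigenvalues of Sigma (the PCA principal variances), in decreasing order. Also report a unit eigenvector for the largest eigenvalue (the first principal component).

Step 1 — characteristic polynomial of 2×2 Sigma:
  det(Sigma - λI) = λ² - trace · λ + det = 0.
  trace = 13 + 3 = 16, det = 13·3 - (1)² = 38.
Step 2 — discriminant:
  Δ = trace² - 4·det = 256 - 152 = 104.
Step 3 — eigenvalues:
  λ = (trace ± √Δ)/2 = (16 ± 10.198)/2,
  λ_1 = 13.099,  λ_2 = 2.901.

Step 4 — unit eigenvector for λ_1: solve (Sigma - λ_1 I)v = 0. First row:
  (13 - 13.099)·v_x + (1)·v_y = 0, i.e. (-0.099)·v_x + (1)·v_y = 0,
  so v ∝ (b, λ_1 - a) = (1, 0.099) = u.
  ||u|| = √((1)² + (0.099)²) = √(1.0098) ≈ 1.0049,
  v_1 = u/||u|| ≈ (0.9951, 0.0985) (||v_1|| = 1).

λ_1 = 13.099,  λ_2 = 2.901;  v_1 ≈ (0.9951, 0.0985)


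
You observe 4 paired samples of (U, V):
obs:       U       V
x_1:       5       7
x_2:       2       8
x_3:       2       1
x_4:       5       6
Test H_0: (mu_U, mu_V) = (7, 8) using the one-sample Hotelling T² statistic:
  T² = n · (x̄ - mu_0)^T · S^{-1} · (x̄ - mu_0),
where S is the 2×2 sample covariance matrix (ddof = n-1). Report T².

Step 1 — sample mean vector:
  mean(U) = (5 + 2 + 2 + 5) / 4 = 14/4 = 3.5
  mean(V) = (7 + 8 + 1 + 6) / 4 = 22/4 = 5.5
  x̄ = (3.5, 5.5),  deviation x̄ - mu_0 = (3.5, 5.5) - (7, 8) = (-3.5, -2.5).

Step 2 — sample covariance matrix, S[i,j] = (1/(n-1)) · Σ_k (x_{k,i} - mean_i) · (x_{k,j} - mean_j), divisor n-1 = 3:
  S[U,U] = ((1.5)·(1.5) + (-1.5)·(-1.5) + (-1.5)·(-1.5) + (1.5)·(1.5)) / 3 = 9/3 = 3
  S[U,V] = ((1.5)·(1.5) + (-1.5)·(2.5) + (-1.5)·(-4.5) + (1.5)·(0.5)) / 3 = 6/3 = 2
  S[V,V] = ((1.5)·(1.5) + (2.5)·(2.5) + (-4.5)·(-4.5) + (0.5)·(0.5)) / 3 = 29/3 = 9.6667
  S = [[3, 2],
 [2, 9.6667]].

Step 3 — invert S. det(S) = 3·9.6667 - (2)² = 25.
  S^{-1} = (1/det) · [[d, -b], [-b, a]] = [[0.3867, -0.08],
 [-0.08, 0.12]].

Step 4 — quadratic form (x̄ - mu_0)^T · S^{-1} · (x̄ - mu_0):
  S^{-1} · (x̄ - mu_0) = (-1.1533, -0.02),
  (x̄ - mu_0)^T · [...] = (-3.5)·(-1.1533) + (-2.5)·(-0.02) = 4.0867.

Step 5 — scale by n: T² = 4 · 4.0867 = 16.3467.

T² ≈ 16.3467


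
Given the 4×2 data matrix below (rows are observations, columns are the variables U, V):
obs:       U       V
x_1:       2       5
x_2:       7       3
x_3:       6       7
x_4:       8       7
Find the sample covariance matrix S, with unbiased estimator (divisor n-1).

Step 1 — column means:
  mean(U) = (2 + 7 + 6 + 8) / 4 = 23/4 = 5.75
  mean(V) = (5 + 3 + 7 + 7) / 4 = 22/4 = 5.5

Step 2 — sample covariance S[i,j] = (1/(n-1)) · Σ_k (x_{k,i} - mean_i) · (x_{k,j} - mean_j), with n-1 = 3.
  S[U,U] = ((-3.75)·(-3.75) + (1.25)·(1.25) + (0.25)·(0.25) + (2.25)·(2.25)) / 3 = 20.75/3 = 6.9167
  S[U,V] = ((-3.75)·(-0.5) + (1.25)·(-2.5) + (0.25)·(1.5) + (2.25)·(1.5)) / 3 = 2.5/3 = 0.8333
  S[V,V] = ((-0.5)·(-0.5) + (-2.5)·(-2.5) + (1.5)·(1.5) + (1.5)·(1.5)) / 3 = 11/3 = 3.6667

S is symmetric (S[j,i] = S[i,j]). Assembling:

S = [[6.9167, 0.8333],
 [0.8333, 3.6667]]


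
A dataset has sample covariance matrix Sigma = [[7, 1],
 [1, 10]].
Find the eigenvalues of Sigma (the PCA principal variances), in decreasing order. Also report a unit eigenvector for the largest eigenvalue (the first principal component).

Step 1 — characteristic polynomial of 2×2 Sigma:
  det(Sigma - λI) = λ² - trace · λ + det = 0.
  trace = 7 + 10 = 17, det = 7·10 - (1)² = 69.
Step 2 — discriminant:
  Δ = trace² - 4·det = 289 - 276 = 13.
Step 3 — eigenvalues:
  λ = (trace ± √Δ)/2 = (17 ± 3.6056)/2,
  λ_1 = 10.3028,  λ_2 = 6.6972.

Step 4 — unit eigenvector for λ_1: solve (Sigma - λ_1 I)v = 0. First row:
  (7 - 10.3028)·v_x + (1)·v_y = 0, i.e. (-3.3028)·v_x + (1)·v_y = 0,
  so v ∝ (b, λ_1 - a) = (1, 3.3028) = u.
  ||u|| = √((1)² + (3.3028)²) = √(11.9083) ≈ 3.4508,
  v_1 = u/||u|| ≈ (0.2898, 0.9571) (||v_1|| = 1).

λ_1 = 10.3028,  λ_2 = 6.6972;  v_1 ≈ (0.2898, 0.9571)


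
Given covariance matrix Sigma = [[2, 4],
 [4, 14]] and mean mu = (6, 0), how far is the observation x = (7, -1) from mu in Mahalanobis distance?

Step 1 — centre the observation: (x - mu) = (1, -1).

Step 2 — invert Sigma. det(Sigma) = 2·14 - (4)² = 12.
  Sigma^{-1} = (1/det) · [[d, -b], [-b, a]] = [[1.1667, -0.3333],
 [-0.3333, 0.1667]].

Step 3 — form the quadratic (x - mu)^T · Sigma^{-1} · (x - mu):
  Sigma^{-1} · (x - mu) = (1.5, -0.5).
  (x - mu)^T · [Sigma^{-1} · (x - mu)] = (1)·(1.5) + (-1)·(-0.5) = 2.

Step 4 — take square root: d = √(2) ≈ 1.4142.

d(x, mu) = √(2) ≈ 1.4142


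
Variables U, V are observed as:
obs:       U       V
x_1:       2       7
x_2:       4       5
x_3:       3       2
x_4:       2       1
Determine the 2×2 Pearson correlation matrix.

Step 1 — column means:
  mean(U) = (2 + 4 + 3 + 2) / 4 = 11/4 = 2.75
  mean(V) = (7 + 5 + 2 + 1) / 4 = 15/4 = 3.75

Step 2 — sample variances and covariances s[i,j] = (1/(n-1)) · Σ_k (x_{k,i} - mean_i) · (x_{k,j} - mean_j), with n-1 = 3:
  s[U,U] = ((-0.75)·(-0.75) + (1.25)·(1.25) + (0.25)·(0.25) + (-0.75)·(-0.75)) / 3 = 2.75/3 = 0.9167
  s[U,V] = ((-0.75)·(3.25) + (1.25)·(1.25) + (0.25)·(-1.75) + (-0.75)·(-2.75)) / 3 = 0.75/3 = 0.25
  s[V,V] = ((3.25)·(3.25) + (1.25)·(1.25) + (-1.75)·(-1.75) + (-2.75)·(-2.75)) / 3 = 22.75/3 = 7.5833
  Sample standard deviations s_i = √(s[i,i]):
  s(U) = √(0.9167) = 0.9574
  s(V) = √(7.5833) = 2.7538

Step 3 — r_{ij} = s_{ij} / (s_i · s_j):
  r[U,U] = 1 (diagonal).
  r[U,V] = 0.25 / (0.9574 · 2.7538) = 0.25 / 2.6365 = 0.0948
  r[V,V] = 1 (diagonal).

R is symmetric with unit diagonal. Assembling:

R = [[1, 0.0948],
 [0.0948, 1]]


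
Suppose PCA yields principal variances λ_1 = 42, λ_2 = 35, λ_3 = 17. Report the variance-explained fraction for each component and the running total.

Step 1 — total variance = trace(Sigma) = Σ λ_i = 42 + 35 + 17 = 94.

Step 2 — fraction explained by component i = λ_i / Σ λ:
  PC1: 42/94 = 0.4468
  PC2: 35/94 = 0.3723
  PC3: 17/94 = 0.1809

Step 3 — cumulative fraction after k components = (λ_1 + ... + λ_k) / Σ λ:
  k = 1: 42/94 = 0.4468
  k = 2: (42 + 35)/94 = 77/94 = 0.8191
  k = 3: (42 + 35 + 17)/94 = 94/94 = 1

Summary (fraction, with percent):

explained: PC1 0.4468 (44.68%), PC2 0.3723 (37.23%), PC3 0.1809 (18.09%);  cumulative: 0.4468, 0.8191, 1


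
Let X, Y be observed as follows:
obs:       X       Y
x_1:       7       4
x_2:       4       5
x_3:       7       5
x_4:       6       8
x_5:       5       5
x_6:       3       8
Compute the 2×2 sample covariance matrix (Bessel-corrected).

Step 1 — column means:
  mean(X) = (7 + 4 + 7 + 6 + 5 + 3) / 6 = 32/6 = 5.3333
  mean(Y) = (4 + 5 + 5 + 8 + 5 + 8) / 6 = 35/6 = 5.8333

Step 2 — sample covariance S[i,j] = (1/(n-1)) · Σ_k (x_{k,i} - mean_i) · (x_{k,j} - mean_j), with n-1 = 5.
  S[X,X] = ((1.6667)·(1.6667) + (-1.3333)·(-1.3333) + (1.6667)·(1.6667) + (0.6667)·(0.6667) + (-0.3333)·(-0.3333) + (-2.3333)·(-2.3333)) / 5 = 13.3333/5 = 2.6667
  S[X,Y] = ((1.6667)·(-1.8333) + (-1.3333)·(-0.8333) + (1.6667)·(-0.8333) + (0.6667)·(2.1667) + (-0.3333)·(-0.8333) + (-2.3333)·(2.1667)) / 5 = -6.6667/5 = -1.3333
  S[Y,Y] = ((-1.8333)·(-1.8333) + (-0.8333)·(-0.8333) + (-0.8333)·(-0.8333) + (2.1667)·(2.1667) + (-0.8333)·(-0.8333) + (2.1667)·(2.1667)) / 5 = 14.8333/5 = 2.9667

S is symmetric (S[j,i] = S[i,j]). Assembling:

S = [[2.6667, -1.3333],
 [-1.3333, 2.9667]]


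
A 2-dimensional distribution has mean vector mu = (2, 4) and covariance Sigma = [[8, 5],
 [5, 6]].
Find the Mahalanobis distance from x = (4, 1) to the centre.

Step 1 — centre the observation: (x - mu) = (2, -3).

Step 2 — invert Sigma. det(Sigma) = 8·6 - (5)² = 23.
  Sigma^{-1} = (1/det) · [[d, -b], [-b, a]] = [[0.2609, -0.2174],
 [-0.2174, 0.3478]].

Step 3 — form the quadratic (x - mu)^T · Sigma^{-1} · (x - mu):
  Sigma^{-1} · (x - mu) = (1.1739, -1.4783).
  (x - mu)^T · [Sigma^{-1} · (x - mu)] = (2)·(1.1739) + (-3)·(-1.4783) = 6.7826.

Step 4 — take square root: d = √(6.7826) ≈ 2.6043.

d(x, mu) = √(6.7826) ≈ 2.6043


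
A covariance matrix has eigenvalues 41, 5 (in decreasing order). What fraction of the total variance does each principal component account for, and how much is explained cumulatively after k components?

Step 1 — total variance = trace(Sigma) = Σ λ_i = 41 + 5 = 46.

Step 2 — fraction explained by component i = λ_i / Σ λ:
  PC1: 41/46 = 0.8913
  PC2: 5/46 = 0.1087

Step 3 — cumulative fraction after k components = (λ_1 + ... + λ_k) / Σ λ:
  k = 1: 41/46 = 0.8913
  k = 2: (41 + 5)/46 = 46/46 = 1

Summary (fraction, with percent):

explained: PC1 0.8913 (89.13%), PC2 0.1087 (10.87%);  cumulative: 0.8913, 1


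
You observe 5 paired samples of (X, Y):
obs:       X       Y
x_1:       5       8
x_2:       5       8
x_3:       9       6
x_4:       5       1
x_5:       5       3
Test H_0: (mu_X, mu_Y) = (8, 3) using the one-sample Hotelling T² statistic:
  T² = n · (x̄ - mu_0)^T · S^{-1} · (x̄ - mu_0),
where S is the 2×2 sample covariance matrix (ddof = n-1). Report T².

Step 1 — sample mean vector:
  mean(X) = (5 + 5 + 9 + 5 + 5) / 5 = 29/5 = 5.8
  mean(Y) = (8 + 8 + 6 + 1 + 3) / 5 = 26/5 = 5.2
  x̄ = (5.8, 5.2),  deviation x̄ - mu_0 = (5.8, 5.2) - (8, 3) = (-2.2, 2.2).

Step 2 — sample covariance matrix, S[i,j] = (1/(n-1)) · Σ_k (x_{k,i} - mean_i) · (x_{k,j} - mean_j), divisor n-1 = 4:
  S[X,X] = ((-0.8)·(-0.8) + (-0.8)·(-0.8) + (3.2)·(3.2) + (-0.8)·(-0.8) + (-0.8)·(-0.8)) / 4 = 12.8/4 = 3.2
  S[X,Y] = ((-0.8)·(2.8) + (-0.8)·(2.8) + (3.2)·(0.8) + (-0.8)·(-4.2) + (-0.8)·(-2.2)) / 4 = 3.2/4 = 0.8
  S[Y,Y] = ((2.8)·(2.8) + (2.8)·(2.8) + (0.8)·(0.8) + (-4.2)·(-4.2) + (-2.2)·(-2.2)) / 4 = 38.8/4 = 9.7
  S = [[3.2, 0.8],
 [0.8, 9.7]].

Step 3 — invert S. det(S) = 3.2·9.7 - (0.8)² = 30.4.
  S^{-1} = (1/det) · [[d, -b], [-b, a]] = [[0.3191, -0.0263],
 [-0.0263, 0.1053]].

Step 4 — quadratic form (x̄ - mu_0)^T · S^{-1} · (x̄ - mu_0):
  S^{-1} · (x̄ - mu_0) = (-0.7599, 0.2895),
  (x̄ - mu_0)^T · [...] = (-2.2)·(-0.7599) + (2.2)·(0.2895) = 2.3086.

Step 5 — scale by n: T² = 5 · 2.3086 = 11.5428.

T² ≈ 11.5428


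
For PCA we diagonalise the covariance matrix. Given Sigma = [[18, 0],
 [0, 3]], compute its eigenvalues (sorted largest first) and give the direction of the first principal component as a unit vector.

Step 1 — characteristic polynomial of 2×2 Sigma:
  det(Sigma - λI) = λ² - trace · λ + det = 0.
  trace = 18 + 3 = 21, det = 18·3 - (0)² = 54.
Step 2 — discriminant:
  Δ = trace² - 4·det = 441 - 216 = 225.
Step 3 — eigenvalues:
  λ = (trace ± √Δ)/2 = (21 ± 15)/2,
  λ_1 = 18,  λ_2 = 3.

Step 4 — unit eigenvector for λ_1: Sigma is diagonal, so its eigenvectors are the coordinate axes. λ_1 = 18 is the diagonal entry on the first coordinate axis, hence
  v_1 = (1, 0) (||v_1|| = 1).

λ_1 = 18,  λ_2 = 3;  v_1 ≈ (1, 0)


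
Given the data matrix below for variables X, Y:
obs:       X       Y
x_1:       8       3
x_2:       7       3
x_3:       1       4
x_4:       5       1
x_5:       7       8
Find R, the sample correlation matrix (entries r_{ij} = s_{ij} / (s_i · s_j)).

Step 1 — column means:
  mean(X) = (8 + 7 + 1 + 5 + 7) / 5 = 28/5 = 5.6
  mean(Y) = (3 + 3 + 4 + 1 + 8) / 5 = 19/5 = 3.8

Step 2 — sample variances and covariances s[i,j] = (1/(n-1)) · Σ_k (x_{k,i} - mean_i) · (x_{k,j} - mean_j), with n-1 = 4:
  s[X,X] = ((2.4)·(2.4) + (1.4)·(1.4) + (-4.6)·(-4.6) + (-0.6)·(-0.6) + (1.4)·(1.4)) / 4 = 31.2/4 = 7.8
  s[X,Y] = ((2.4)·(-0.8) + (1.4)·(-0.8) + (-4.6)·(0.2) + (-0.6)·(-2.8) + (1.4)·(4.2)) / 4 = 3.6/4 = 0.9
  s[Y,Y] = ((-0.8)·(-0.8) + (-0.8)·(-0.8) + (0.2)·(0.2) + (-2.8)·(-2.8) + (4.2)·(4.2)) / 4 = 26.8/4 = 6.7
  Sample standard deviations s_i = √(s[i,i]):
  s(X) = √(7.8) = 2.7928
  s(Y) = √(6.7) = 2.5884

Step 3 — r_{ij} = s_{ij} / (s_i · s_j):
  r[X,X] = 1 (diagonal).
  r[X,Y] = 0.9 / (2.7928 · 2.5884) = 0.9 / 7.2291 = 0.1245
  r[Y,Y] = 1 (diagonal).

R is symmetric with unit diagonal. Assembling:

R = [[1, 0.1245],
 [0.1245, 1]]


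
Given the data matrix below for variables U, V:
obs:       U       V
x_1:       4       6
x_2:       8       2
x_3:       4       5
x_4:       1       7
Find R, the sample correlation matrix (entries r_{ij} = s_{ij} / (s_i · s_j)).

Step 1 — column means:
  mean(U) = (4 + 8 + 4 + 1) / 4 = 17/4 = 4.25
  mean(V) = (6 + 2 + 5 + 7) / 4 = 20/4 = 5

Step 2 — sample variances and covariances s[i,j] = (1/(n-1)) · Σ_k (x_{k,i} - mean_i) · (x_{k,j} - mean_j), with n-1 = 3:
  s[U,U] = ((-0.25)·(-0.25) + (3.75)·(3.75) + (-0.25)·(-0.25) + (-3.25)·(-3.25)) / 3 = 24.75/3 = 8.25
  s[U,V] = ((-0.25)·(1) + (3.75)·(-3) + (-0.25)·(0) + (-3.25)·(2)) / 3 = -18/3 = -6
  s[V,V] = ((1)·(1) + (-3)·(-3) + (0)·(0) + (2)·(2)) / 3 = 14/3 = 4.6667
  Sample standard deviations s_i = √(s[i,i]):
  s(U) = √(8.25) = 2.8723
  s(V) = √(4.6667) = 2.1602

Step 3 — r_{ij} = s_{ij} / (s_i · s_j):
  r[U,U] = 1 (diagonal).
  r[U,V] = -6 / (2.8723 · 2.1602) = -6 / 6.2048 = -0.967
  r[V,V] = 1 (diagonal).

R is symmetric with unit diagonal. Assembling:

R = [[1, -0.967],
 [-0.967, 1]]


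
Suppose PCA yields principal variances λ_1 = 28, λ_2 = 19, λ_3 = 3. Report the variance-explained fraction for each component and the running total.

Step 1 — total variance = trace(Sigma) = Σ λ_i = 28 + 19 + 3 = 50.

Step 2 — fraction explained by component i = λ_i / Σ λ:
  PC1: 28/50 = 0.56
  PC2: 19/50 = 0.38
  PC3: 3/50 = 0.06

Step 3 — cumulative fraction after k components = (λ_1 + ... + λ_k) / Σ λ:
  k = 1: 28/50 = 0.56
  k = 2: (28 + 19)/50 = 47/50 = 0.94
  k = 3: (28 + 19 + 3)/50 = 50/50 = 1

Summary (fraction, with percent):

explained: PC1 0.56 (56%), PC2 0.38 (38%), PC3 0.06 (6%);  cumulative: 0.56, 0.94, 1


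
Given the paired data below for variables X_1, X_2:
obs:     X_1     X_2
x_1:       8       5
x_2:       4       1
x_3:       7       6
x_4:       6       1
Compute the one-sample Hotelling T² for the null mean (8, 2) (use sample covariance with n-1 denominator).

Step 1 — sample mean vector:
  mean(X_1) = (8 + 4 + 7 + 6) / 4 = 25/4 = 6.25
  mean(X_2) = (5 + 1 + 6 + 1) / 4 = 13/4 = 3.25
  x̄ = (6.25, 3.25),  deviation x̄ - mu_0 = (6.25, 3.25) - (8, 2) = (-1.75, 1.25).

Step 2 — sample covariance matrix, S[i,j] = (1/(n-1)) · Σ_k (x_{k,i} - mean_i) · (x_{k,j} - mean_j), divisor n-1 = 3:
  S[X_1,X_1] = ((1.75)·(1.75) + (-2.25)·(-2.25) + (0.75)·(0.75) + (-0.25)·(-0.25)) / 3 = 8.75/3 = 2.9167
  S[X_1,X_2] = ((1.75)·(1.75) + (-2.25)·(-2.25) + (0.75)·(2.75) + (-0.25)·(-2.25)) / 3 = 10.75/3 = 3.5833
  S[X_2,X_2] = ((1.75)·(1.75) + (-2.25)·(-2.25) + (2.75)·(2.75) + (-2.25)·(-2.25)) / 3 = 20.75/3 = 6.9167
  S = [[2.9167, 3.5833],
 [3.5833, 6.9167]].

Step 3 — invert S. det(S) = 2.9167·6.9167 - (3.5833)² = 7.3333.
  S^{-1} = (1/det) · [[d, -b], [-b, a]] = [[0.9432, -0.4886],
 [-0.4886, 0.3977]].

Step 4 — quadratic form (x̄ - mu_0)^T · S^{-1} · (x̄ - mu_0):
  S^{-1} · (x̄ - mu_0) = (-2.2614, 1.3523),
  (x̄ - mu_0)^T · [...] = (-1.75)·(-2.2614) + (1.25)·(1.3523) = 5.6477.

Step 5 — scale by n: T² = 4 · 5.6477 = 22.5909.

T² ≈ 22.5909


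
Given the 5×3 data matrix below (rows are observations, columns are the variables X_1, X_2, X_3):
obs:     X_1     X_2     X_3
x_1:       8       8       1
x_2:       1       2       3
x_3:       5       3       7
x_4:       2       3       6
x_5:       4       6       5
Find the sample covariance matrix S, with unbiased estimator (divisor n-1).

Step 1 — column means:
  mean(X_1) = (8 + 1 + 5 + 2 + 4) / 5 = 20/5 = 4
  mean(X_2) = (8 + 2 + 3 + 3 + 6) / 5 = 22/5 = 4.4
  mean(X_3) = (1 + 3 + 7 + 6 + 5) / 5 = 22/5 = 4.4

Step 2 — sample covariance S[i,j] = (1/(n-1)) · Σ_k (x_{k,i} - mean_i) · (x_{k,j} - mean_j), with n-1 = 4.
  S[X_1,X_1] = ((4)·(4) + (-3)·(-3) + (1)·(1) + (-2)·(-2) + (0)·(0)) / 4 = 30/4 = 7.5
  S[X_1,X_2] = ((4)·(3.6) + (-3)·(-2.4) + (1)·(-1.4) + (-2)·(-1.4) + (0)·(1.6)) / 4 = 23/4 = 5.75
  S[X_1,X_3] = ((4)·(-3.4) + (-3)·(-1.4) + (1)·(2.6) + (-2)·(1.6) + (0)·(0.6)) / 4 = -10/4 = -2.5
  S[X_2,X_2] = ((3.6)·(3.6) + (-2.4)·(-2.4) + (-1.4)·(-1.4) + (-1.4)·(-1.4) + (1.6)·(1.6)) / 4 = 25.2/4 = 6.3
  S[X_2,X_3] = ((3.6)·(-3.4) + (-2.4)·(-1.4) + (-1.4)·(2.6) + (-1.4)·(1.6) + (1.6)·(0.6)) / 4 = -13.8/4 = -3.45
  S[X_3,X_3] = ((-3.4)·(-3.4) + (-1.4)·(-1.4) + (2.6)·(2.6) + (1.6)·(1.6) + (0.6)·(0.6)) / 4 = 23.2/4 = 5.8

S is symmetric (S[j,i] = S[i,j]). Assembling:

S = [[7.5, 5.75, -2.5],
 [5.75, 6.3, -3.45],
 [-2.5, -3.45, 5.8]]


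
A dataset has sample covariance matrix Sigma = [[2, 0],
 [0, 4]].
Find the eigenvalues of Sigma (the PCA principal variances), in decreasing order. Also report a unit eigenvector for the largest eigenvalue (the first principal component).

Step 1 — characteristic polynomial of 2×2 Sigma:
  det(Sigma - λI) = λ² - trace · λ + det = 0.
  trace = 2 + 4 = 6, det = 2·4 - (0)² = 8.
Step 2 — discriminant:
  Δ = trace² - 4·det = 36 - 32 = 4.
Step 3 — eigenvalues:
  λ = (trace ± √Δ)/2 = (6 ± 2)/2,
  λ_1 = 4,  λ_2 = 2.

Step 4 — unit eigenvector for λ_1: Sigma is diagonal, so its eigenvectors are the coordinate axes. λ_1 = 4 is the diagonal entry on the second coordinate axis, hence
  v_1 = (0, 1) (||v_1|| = 1).

λ_1 = 4,  λ_2 = 2;  v_1 ≈ (0, 1)


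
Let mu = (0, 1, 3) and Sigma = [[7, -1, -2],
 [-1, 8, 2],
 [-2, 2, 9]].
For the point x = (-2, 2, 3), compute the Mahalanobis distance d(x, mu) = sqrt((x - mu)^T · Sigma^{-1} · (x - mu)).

Step 1 — centre the observation: (x - mu) = (-2, 1, 0).

Step 2 — invert Sigma (cofactor / det for 3×3, or solve directly):
  Sigma^{-1} = [[0.1535, 0.0113, 0.0316],
 [0.0113, 0.1332, -0.0271],
 [0.0316, -0.0271, 0.1242]].

Step 3 — form the quadratic (x - mu)^T · Sigma^{-1} · (x - mu):
  Sigma^{-1} · (x - mu) = (-0.2957, 0.1106, -0.0903).
  (x - mu)^T · [Sigma^{-1} · (x - mu)] = (-2)·(-0.2957) + (1)·(0.1106) + (0)·(-0.0903) = 0.702.

Step 4 — take square root: d = √(0.702) ≈ 0.8379.

d(x, mu) = √(0.702) ≈ 0.8379


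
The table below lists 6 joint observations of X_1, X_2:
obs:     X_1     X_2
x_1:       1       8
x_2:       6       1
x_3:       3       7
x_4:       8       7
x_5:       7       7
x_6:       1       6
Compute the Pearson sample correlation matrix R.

Step 1 — column means:
  mean(X_1) = (1 + 6 + 3 + 8 + 7 + 1) / 6 = 26/6 = 4.3333
  mean(X_2) = (8 + 1 + 7 + 7 + 7 + 6) / 6 = 36/6 = 6

Step 2 — sample variances and covariances s[i,j] = (1/(n-1)) · Σ_k (x_{k,i} - mean_i) · (x_{k,j} - mean_j), with n-1 = 5:
  s[X_1,X_1] = ((-3.3333)·(-3.3333) + (1.6667)·(1.6667) + (-1.3333)·(-1.3333) + (3.6667)·(3.6667) + (2.6667)·(2.6667) + (-3.3333)·(-3.3333)) / 5 = 47.3333/5 = 9.4667
  s[X_1,X_2] = ((-3.3333)·(2) + (1.6667)·(-5) + (-1.3333)·(1) + (3.6667)·(1) + (2.6667)·(1) + (-3.3333)·(0)) / 5 = -10/5 = -2
  s[X_2,X_2] = ((2)·(2) + (-5)·(-5) + (1)·(1) + (1)·(1) + (1)·(1) + (0)·(0)) / 5 = 32/5 = 6.4
  Sample standard deviations s_i = √(s[i,i]):
  s(X_1) = √(9.4667) = 3.0768
  s(X_2) = √(6.4) = 2.5298

Step 3 — r_{ij} = s_{ij} / (s_i · s_j):
  r[X_1,X_1] = 1 (diagonal).
  r[X_1,X_2] = -2 / (3.0768 · 2.5298) = -2 / 7.7837 = -0.2569
  r[X_2,X_2] = 1 (diagonal).

R is symmetric with unit diagonal. Assembling:

R = [[1, -0.2569],
 [-0.2569, 1]]


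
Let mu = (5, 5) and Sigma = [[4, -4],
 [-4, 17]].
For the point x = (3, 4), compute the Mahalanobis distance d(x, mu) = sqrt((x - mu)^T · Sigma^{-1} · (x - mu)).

Step 1 — centre the observation: (x - mu) = (-2, -1).

Step 2 — invert Sigma. det(Sigma) = 4·17 - (-4)² = 52.
  Sigma^{-1} = (1/det) · [[d, -b], [-b, a]] = [[0.3269, 0.0769],
 [0.0769, 0.0769]].

Step 3 — form the quadratic (x - mu)^T · Sigma^{-1} · (x - mu):
  Sigma^{-1} · (x - mu) = (-0.7308, -0.2308).
  (x - mu)^T · [Sigma^{-1} · (x - mu)] = (-2)·(-0.7308) + (-1)·(-0.2308) = 1.6923.

Step 4 — take square root: d = √(1.6923) ≈ 1.3009.

d(x, mu) = √(1.6923) ≈ 1.3009


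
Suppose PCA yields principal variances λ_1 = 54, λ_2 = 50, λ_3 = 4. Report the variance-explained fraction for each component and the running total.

Step 1 — total variance = trace(Sigma) = Σ λ_i = 54 + 50 + 4 = 108.

Step 2 — fraction explained by component i = λ_i / Σ λ:
  PC1: 54/108 = 0.5
  PC2: 50/108 = 0.463
  PC3: 4/108 = 0.037

Step 3 — cumulative fraction after k components = (λ_1 + ... + λ_k) / Σ λ:
  k = 1: 54/108 = 0.5
  k = 2: (54 + 50)/108 = 104/108 = 0.963
  k = 3: (54 + 50 + 4)/108 = 108/108 = 1

Summary (fraction, with percent):

explained: PC1 0.5 (50%), PC2 0.463 (46.3%), PC3 0.037 (3.7%);  cumulative: 0.5, 0.963, 1


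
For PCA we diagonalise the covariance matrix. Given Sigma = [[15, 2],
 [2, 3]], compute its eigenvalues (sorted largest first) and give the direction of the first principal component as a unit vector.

Step 1 — characteristic polynomial of 2×2 Sigma:
  det(Sigma - λI) = λ² - trace · λ + det = 0.
  trace = 15 + 3 = 18, det = 15·3 - (2)² = 41.
Step 2 — discriminant:
  Δ = trace² - 4·det = 324 - 164 = 160.
Step 3 — eigenvalues:
  λ = (trace ± √Δ)/2 = (18 ± 12.6491)/2,
  λ_1 = 15.3246,  λ_2 = 2.6754.

Step 4 — unit eigenvector for λ_1: solve (Sigma - λ_1 I)v = 0. First row:
  (15 - 15.3246)·v_x + (2)·v_y = 0, i.e. (-0.3246)·v_x + (2)·v_y = 0,
  so v ∝ (b, λ_1 - a) = (2, 0.3246) = u.
  ||u|| = √((2)² + (0.3246)²) = √(4.1053) ≈ 2.0262,
  v_1 = u/||u|| ≈ (0.9871, 0.1602) (||v_1|| = 1).

λ_1 = 15.3246,  λ_2 = 2.6754;  v_1 ≈ (0.9871, 0.1602)


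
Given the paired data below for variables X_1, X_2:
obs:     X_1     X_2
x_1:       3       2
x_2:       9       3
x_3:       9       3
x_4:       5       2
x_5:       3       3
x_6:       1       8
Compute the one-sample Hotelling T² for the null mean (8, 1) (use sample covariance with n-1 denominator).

Step 1 — sample mean vector:
  mean(X_1) = (3 + 9 + 9 + 5 + 3 + 1) / 6 = 30/6 = 5
  mean(X_2) = (2 + 3 + 3 + 2 + 3 + 8) / 6 = 21/6 = 3.5
  x̄ = (5, 3.5),  deviation x̄ - mu_0 = (5, 3.5) - (8, 1) = (-3, 2.5).

Step 2 — sample covariance matrix, S[i,j] = (1/(n-1)) · Σ_k (x_{k,i} - mean_i) · (x_{k,j} - mean_j), divisor n-1 = 5:
  S[X_1,X_1] = ((-2)·(-2) + (4)·(4) + (4)·(4) + (0)·(0) + (-2)·(-2) + (-4)·(-4)) / 5 = 56/5 = 11.2
  S[X_1,X_2] = ((-2)·(-1.5) + (4)·(-0.5) + (4)·(-0.5) + (0)·(-1.5) + (-2)·(-0.5) + (-4)·(4.5)) / 5 = -18/5 = -3.6
  S[X_2,X_2] = ((-1.5)·(-1.5) + (-0.5)·(-0.5) + (-0.5)·(-0.5) + (-1.5)·(-1.5) + (-0.5)·(-0.5) + (4.5)·(4.5)) / 5 = 25.5/5 = 5.1
  S = [[11.2, -3.6],
 [-3.6, 5.1]].

Step 3 — invert S. det(S) = 11.2·5.1 - (-3.6)² = 44.16.
  S^{-1} = (1/det) · [[d, -b], [-b, a]] = [[0.1155, 0.0815],
 [0.0815, 0.2536]].

Step 4 — quadratic form (x̄ - mu_0)^T · S^{-1} · (x̄ - mu_0):
  S^{-1} · (x̄ - mu_0) = (-0.1427, 0.3895),
  (x̄ - mu_0)^T · [...] = (-3)·(-0.1427) + (2.5)·(0.3895) = 1.4017.

Step 5 — scale by n: T² = 6 · 1.4017 = 8.4103.

T² ≈ 8.4103
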